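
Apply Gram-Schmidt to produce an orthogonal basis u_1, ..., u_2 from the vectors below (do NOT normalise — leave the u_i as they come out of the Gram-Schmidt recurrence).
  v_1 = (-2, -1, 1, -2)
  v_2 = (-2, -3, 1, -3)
Orthogonal basis:
  u_1 = (-2, -1, 1, -2)
  u_2 = (4/5, -8/5, -2/5, -1/5)

Apply the Gram-Schmidt recurrence
  u_1 = v_1
  u_i = v_i − Σ_{j<i} ((v_i · u_j) / (u_j · u_j)) · u_j.

Step by step this gives:
  u_1 = (-2, -1, 1, -2)
  u_2 = (4/5, -8/5, -2/5, -1/5)

Orthogonality check:
  u_2 · u_1 = 0 (should be 0)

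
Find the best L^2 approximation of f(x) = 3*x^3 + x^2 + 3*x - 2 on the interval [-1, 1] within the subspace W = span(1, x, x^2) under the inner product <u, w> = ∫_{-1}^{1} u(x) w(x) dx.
g(x) = x^2 + 24*x/5 - 2

The best approximation g ∈ W is the orthogonal projection of f onto W. Writing g = a_0 + a_1 x + a_2 x^2, the coefficients solve the normal equations G · a = b where
  G_{ij} = <φ_i, φ_j> and b_i = <f, φ_i>, with φ_0 = 1, φ_1 = x, φ_2 = x^2.
G =
  [2, 0, 2/3]
  [0, 2/3, 0]
  [2/3, 0, 2/5],
b = (-10/3, 16/5, -14/15).
Solving gives a_0 = -2, a_1 = 24/5, a_2 = 1, so
  g(x) = x^2 + 24*x/5 - 2.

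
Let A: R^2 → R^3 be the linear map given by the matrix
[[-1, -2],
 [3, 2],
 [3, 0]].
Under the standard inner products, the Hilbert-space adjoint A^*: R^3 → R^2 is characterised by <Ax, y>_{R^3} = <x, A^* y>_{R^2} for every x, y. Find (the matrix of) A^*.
A^* = A^T =
[[-1, 3, 3],
 [-2, 2, 0]]

For real matrices with standard dot products, the defining identity <Ax, y> = <x, A^* y> gives (Ax)^T y = x^T (A^*) y, i.e. x^T A^T y = x^T (A^*) y. Since this holds for all x, y, we must have A^* = A^T. Therefore
A^* =
[[-1, 3, 3],
 [-2, 2, 0]].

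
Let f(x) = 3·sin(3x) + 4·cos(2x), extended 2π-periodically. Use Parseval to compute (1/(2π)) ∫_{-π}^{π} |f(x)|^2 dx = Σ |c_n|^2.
Σ |c_n|^2 = 25/2

Expand |f|^2 and use orthogonality of {sin(nx), cos(mx)} on [-π, π]:
  ∫_{-π}^{π} sin(nx)^2 dx = π, ∫ cos(mx)^2 dx = π, and cross terms integrate to 0.
So ∫_{-π}^{π} f(x)^2 dx = 3^2 · π + 4^2 · π = (9 + 16)π.
Divide by 2π: (9 + 16)/2 = 25/2.
By Parseval, this equals Σ |c_n|^2.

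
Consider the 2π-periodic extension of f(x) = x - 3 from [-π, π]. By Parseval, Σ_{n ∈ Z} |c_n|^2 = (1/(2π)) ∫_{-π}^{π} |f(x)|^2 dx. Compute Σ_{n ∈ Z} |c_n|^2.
Σ |c_n|^2 = π^2/3 + 9

Expand and integrate term by term over [-π, π]:
  ∫ (x)^2 dx = 1·(2π^3/3); ∫ 2·1·(-3)·x dx = 0 (odd integrand); ∫ (-3)^2 dx = 9·2π.
So (1/(2π)) ∫_{-π}^{π} (x - 3)^2 dx = 1π^2/3 + 9 = π^2/3 + 9.
Parseval ⇒ Σ |c_n|^2 = π^2/3 + 9.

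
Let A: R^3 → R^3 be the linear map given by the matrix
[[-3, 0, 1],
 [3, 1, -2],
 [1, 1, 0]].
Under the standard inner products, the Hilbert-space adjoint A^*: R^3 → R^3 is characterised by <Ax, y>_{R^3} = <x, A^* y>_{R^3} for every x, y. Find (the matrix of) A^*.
A^* = A^T =
[[-3, 3, 1],
 [0, 1, 1],
 [1, -2, 0]]

For real matrices with standard dot products, the defining identity <Ax, y> = <x, A^* y> gives (Ax)^T y = x^T (A^*) y, i.e. x^T A^T y = x^T (A^*) y. Since this holds for all x, y, we must have A^* = A^T. Therefore
A^* =
[[-3, 3, 1],
 [0, 1, 1],
 [1, -2, 0]].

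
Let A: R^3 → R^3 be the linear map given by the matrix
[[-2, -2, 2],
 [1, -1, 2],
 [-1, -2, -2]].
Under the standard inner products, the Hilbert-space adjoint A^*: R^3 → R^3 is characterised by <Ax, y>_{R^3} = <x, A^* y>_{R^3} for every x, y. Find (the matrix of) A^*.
A^* = A^T =
[[-2, 1, -1],
 [-2, -1, -2],
 [2, 2, -2]]

For real matrices with standard dot products, the defining identity <Ax, y> = <x, A^* y> gives (Ax)^T y = x^T (A^*) y, i.e. x^T A^T y = x^T (A^*) y. Since this holds for all x, y, we must have A^* = A^T. Therefore
A^* =
[[-2, 1, -1],
 [-2, -1, -2],
 [2, 2, -2]].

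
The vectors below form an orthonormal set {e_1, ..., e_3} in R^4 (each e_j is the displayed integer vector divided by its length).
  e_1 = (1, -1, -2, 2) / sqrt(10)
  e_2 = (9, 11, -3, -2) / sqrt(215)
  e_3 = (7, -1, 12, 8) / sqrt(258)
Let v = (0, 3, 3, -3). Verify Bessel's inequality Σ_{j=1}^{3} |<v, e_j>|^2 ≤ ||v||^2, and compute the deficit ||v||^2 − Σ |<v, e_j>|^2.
Σ |<v, e_j>|^2 = 27; ||v||^2 = 27; deficit = 0

Write each e_j = u_j / sqrt(<u_j, u_j>) where u_j is the displayed integer vector. Then <v, e_j> = <v, u_j> / sqrt(<u_j, u_j>), so |<v, e_j>|^2 = <v, u_j>^2 / <u_j, u_j>.
Coefficients: <v, e_1> = -15/sqrt(10), <v, e_2> = 30/sqrt(215), <v, e_3> = 9/sqrt(258).
Square and sum: Σ |<v, e_j>|^2 = 27.
Compute ||v||^2 = v·v = 27.
Deficit = 27 − 27 = 0 ≥ 0, confirming Bessel's inequality. (The deficit equals ||v − Σ <v,e_j> e_j||^2, the squared distance from v to span{e_j}.)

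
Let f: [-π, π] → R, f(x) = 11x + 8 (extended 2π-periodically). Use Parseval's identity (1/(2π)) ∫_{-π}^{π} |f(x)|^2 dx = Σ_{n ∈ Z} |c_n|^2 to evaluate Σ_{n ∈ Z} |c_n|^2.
Σ |c_n|^2 = 121π^2/3 + 64

Expand and integrate term by term over [-π, π]:
  ∫ (11x)^2 dx = 121·(2π^3/3); ∫ 2·11·(8)·x dx = 0 (odd integrand); ∫ 8^2 dx = 64·2π.
So (1/(2π)) ∫_{-π}^{π} (11x + 8)^2 dx = 121π^2/3 + 64 = 121π^2/3 + 64.
Parseval ⇒ Σ |c_n|^2 = 121π^2/3 + 64.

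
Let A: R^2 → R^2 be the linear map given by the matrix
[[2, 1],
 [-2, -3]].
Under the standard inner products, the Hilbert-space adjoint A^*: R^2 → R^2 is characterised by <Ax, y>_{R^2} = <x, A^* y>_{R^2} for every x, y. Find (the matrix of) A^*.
A^* = A^T =
[[2, -2],
 [1, -3]]

For real matrices with standard dot products, the defining identity <Ax, y> = <x, A^* y> gives (Ax)^T y = x^T (A^*) y, i.e. x^T A^T y = x^T (A^*) y. Since this holds for all x, y, we must have A^* = A^T. Therefore
A^* =
[[2, -2],
 [1, -3]].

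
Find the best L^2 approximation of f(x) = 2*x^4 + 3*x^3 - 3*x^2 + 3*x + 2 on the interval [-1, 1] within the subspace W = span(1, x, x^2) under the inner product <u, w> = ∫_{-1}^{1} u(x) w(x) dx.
g(x) = -9*x^2/7 + 24*x/5 + 64/35

The best approximation g ∈ W is the orthogonal projection of f onto W. Writing g = a_0 + a_1 x + a_2 x^2, the coefficients solve the normal equations G · a = b where
  G_{ij} = <φ_i, φ_j> and b_i = <f, φ_i>, with φ_0 = 1, φ_1 = x, φ_2 = x^2.
G =
  [2, 0, 2/3]
  [0, 2/3, 0]
  [2/3, 0, 2/5],
b = (14/5, 16/5, 74/105).
Solving gives a_0 = 64/35, a_1 = 24/5, a_2 = -9/7, so
  g(x) = -9*x^2/7 + 24*x/5 + 64/35.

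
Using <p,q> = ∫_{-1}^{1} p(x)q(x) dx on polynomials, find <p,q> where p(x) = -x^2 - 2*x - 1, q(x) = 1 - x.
<p,q> = -4/3

Expand the product: p(x)·q(x) = x^3 + x^2 - x - 1.
∫_{-1}^{1} of each monomial x^k gives [2/(k+1) if k even, 0 if k odd]. Integrating term-by-term (or equivalently evaluating the antiderivative F(x) = x^4/4 + x^3/3 - x^2/2 - x at the endpoints):
  F(1) − F(−1) = -11/12 − (5/12) = -4/3.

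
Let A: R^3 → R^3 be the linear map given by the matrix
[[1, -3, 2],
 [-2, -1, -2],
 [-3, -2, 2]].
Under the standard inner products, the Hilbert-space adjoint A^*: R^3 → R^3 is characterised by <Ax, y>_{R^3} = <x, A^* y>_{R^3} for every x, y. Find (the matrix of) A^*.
A^* = A^T =
[[1, -2, -3],
 [-3, -1, -2],
 [2, -2, 2]]

For real matrices with standard dot products, the defining identity <Ax, y> = <x, A^* y> gives (Ax)^T y = x^T (A^*) y, i.e. x^T A^T y = x^T (A^*) y. Since this holds for all x, y, we must have A^* = A^T. Therefore
A^* =
[[1, -2, -3],
 [-3, -1, -2],
 [2, -2, 2]].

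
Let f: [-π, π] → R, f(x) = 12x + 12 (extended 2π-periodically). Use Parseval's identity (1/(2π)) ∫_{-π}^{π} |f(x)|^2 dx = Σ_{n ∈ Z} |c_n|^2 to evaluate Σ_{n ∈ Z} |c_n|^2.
Σ |c_n|^2 = 48π^2 + 144

Expand and integrate term by term over [-π, π]:
  ∫ (12x)^2 dx = 144·(2π^3/3); ∫ 2·12·(12)·x dx = 0 (odd integrand); ∫ 12^2 dx = 144·2π.
So (1/(2π)) ∫_{-π}^{π} (12x + 12)^2 dx = 144π^2/3 + 144 = 48π^2 + 144.
Parseval ⇒ Σ |c_n|^2 = 48π^2 + 144.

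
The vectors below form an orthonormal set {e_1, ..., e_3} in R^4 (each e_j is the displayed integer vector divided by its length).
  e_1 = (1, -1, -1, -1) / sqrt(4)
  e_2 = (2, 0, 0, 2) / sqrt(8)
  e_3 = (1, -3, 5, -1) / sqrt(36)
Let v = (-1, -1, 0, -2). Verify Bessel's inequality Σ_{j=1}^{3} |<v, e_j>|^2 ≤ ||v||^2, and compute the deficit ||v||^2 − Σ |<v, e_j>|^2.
Σ |<v, e_j>|^2 = 107/18; ||v||^2 = 6; deficit = 1/18

Write each e_j = u_j / sqrt(<u_j, u_j>) where u_j is the displayed integer vector. Then <v, e_j> = <v, u_j> / sqrt(<u_j, u_j>), so |<v, e_j>|^2 = <v, u_j>^2 / <u_j, u_j>.
Coefficients: <v, e_1> = 2/sqrt(4), <v, e_2> = -6/sqrt(8), <v, e_3> = 4/sqrt(36).
Square and sum: Σ |<v, e_j>|^2 = 107/18.
Compute ||v||^2 = v·v = 6.
Deficit = 6 − 107/18 = 1/18 ≥ 0, confirming Bessel's inequality. (The deficit equals ||v − Σ <v,e_j> e_j||^2, the squared distance from v to span{e_j}.)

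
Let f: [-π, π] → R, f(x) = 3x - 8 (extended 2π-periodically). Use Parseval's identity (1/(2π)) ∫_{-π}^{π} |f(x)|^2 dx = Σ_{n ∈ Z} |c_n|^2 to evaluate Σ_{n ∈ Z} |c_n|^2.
Σ |c_n|^2 = 3π^2 + 64

Expand and integrate term by term over [-π, π]:
  ∫ (3x)^2 dx = 9·(2π^3/3); ∫ 2·3·(-8)·x dx = 0 (odd integrand); ∫ (-8)^2 dx = 64·2π.
So (1/(2π)) ∫_{-π}^{π} (3x - 8)^2 dx = 9π^2/3 + 64 = 3π^2 + 64.
Parseval ⇒ Σ |c_n|^2 = 3π^2 + 64.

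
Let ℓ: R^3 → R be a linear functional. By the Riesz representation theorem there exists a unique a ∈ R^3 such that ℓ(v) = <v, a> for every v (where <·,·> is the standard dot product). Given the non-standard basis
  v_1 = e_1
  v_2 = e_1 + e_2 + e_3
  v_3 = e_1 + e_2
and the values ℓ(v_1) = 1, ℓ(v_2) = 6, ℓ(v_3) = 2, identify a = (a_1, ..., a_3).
a = (1, 1, 4)

Write a = (a_1, ..., a_3) in the standard basis. For each basis vector v_i, ℓ(v_i) = <v_i, a> is a linear equation in the a_j's. Collect the n equations into a matrix system V a = ℓ, where row i of V is v_i (expressed in the standard basis). Since V is invertible (lower-triangular with 1s on the diagonal, up to permutation), solve by back-substitution:
  V =
[[1, 0, 0],
 [1, 1, 1],
 [1, 1, 0]]
  V a = (1, 6, 2)
Solving gives a = (1, 1, 4).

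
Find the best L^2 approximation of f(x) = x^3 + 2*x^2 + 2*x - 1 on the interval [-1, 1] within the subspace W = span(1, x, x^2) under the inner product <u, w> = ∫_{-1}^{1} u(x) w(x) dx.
g(x) = 2*x^2 + 13*x/5 - 1

The best approximation g ∈ W is the orthogonal projection of f onto W. Writing g = a_0 + a_1 x + a_2 x^2, the coefficients solve the normal equations G · a = b where
  G_{ij} = <φ_i, φ_j> and b_i = <f, φ_i>, with φ_0 = 1, φ_1 = x, φ_2 = x^2.
G =
  [2, 0, 2/3]
  [0, 2/3, 0]
  [2/3, 0, 2/5],
b = (-2/3, 26/15, 2/15).
Solving gives a_0 = -1, a_1 = 13/5, a_2 = 2, so
  g(x) = 2*x^2 + 13*x/5 - 1.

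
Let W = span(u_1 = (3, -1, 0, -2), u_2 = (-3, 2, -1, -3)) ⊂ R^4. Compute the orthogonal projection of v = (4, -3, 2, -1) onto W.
proj_W(v) = (51/11, -68/33, 17/33, -17/33)

Set up U = [u_1 | ... | u_2] ∈ R^(4×2). The projector onto W = col(U) is P = U (U^T U)^(-1) U^T.
Compute U^T U =
  [14, -5]
  [-5, 23],
and U^T v = (17, -17).
Solve U^T U · c = U^T v for the coefficients: c = (34/33, -17/33). The projection is proj_W(v) = U c.
Check: (v - proj_W(v)) · u_1 = 0  (should be 0).
Check: (v - proj_W(v)) · u_2 = 0  (should be 0).
Result: proj_W(v) = (51/11, -68/33, 17/33, -17/33).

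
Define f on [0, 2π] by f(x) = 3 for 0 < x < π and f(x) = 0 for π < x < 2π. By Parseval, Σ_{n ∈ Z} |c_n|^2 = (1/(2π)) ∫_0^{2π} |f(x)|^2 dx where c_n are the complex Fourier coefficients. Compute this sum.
Σ |c_n|^2 = 9/2

Parseval equates the L^2 energy of f (normalised by 1/(2π)) with the ℓ^2 sum of its Fourier coefficients: (1/(2π)) ∫_0^{2π} |f|^2 = Σ |c_n|^2.
Compute the left side: (1/(2π)) [∫_0^π 3^2 dx + ∫_π^{2π} 0^2 dx] = (1/(2π)) · (9π + 0π) = (9 + 0)/2 = 9/2.
So Σ_{n ∈ Z} |c_n|^2 = 9/2.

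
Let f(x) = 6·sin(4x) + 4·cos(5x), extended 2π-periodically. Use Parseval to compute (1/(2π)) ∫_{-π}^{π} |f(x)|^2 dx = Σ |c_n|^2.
Σ |c_n|^2 = 26

Expand |f|^2 and use orthogonality of {sin(nx), cos(mx)} on [-π, π]:
  ∫_{-π}^{π} sin(nx)^2 dx = π, ∫ cos(mx)^2 dx = π, and cross terms integrate to 0.
So ∫_{-π}^{π} f(x)^2 dx = 6^2 · π + 4^2 · π = (36 + 16)π.
Divide by 2π: (36 + 16)/2 = 26.
By Parseval, this equals Σ |c_n|^2.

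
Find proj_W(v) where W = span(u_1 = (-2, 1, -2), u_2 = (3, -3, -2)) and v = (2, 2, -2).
proj_W(v) = (10/173, -74/173, -220/173)

Set up U = [u_1 | ... | u_2] ∈ R^(3×2). The projector onto W = col(U) is P = U (U^T U)^(-1) U^T.
Compute U^T U =
  [9, -5]
  [-5, 22],
and U^T v = (2, 4).
Solve U^T U · c = U^T v for the coefficients: c = (64/173, 46/173). The projection is proj_W(v) = U c.
Check: (v - proj_W(v)) · u_1 = 0  (should be 0).
Check: (v - proj_W(v)) · u_2 = 0  (should be 0).
Result: proj_W(v) = (10/173, -74/173, -220/173).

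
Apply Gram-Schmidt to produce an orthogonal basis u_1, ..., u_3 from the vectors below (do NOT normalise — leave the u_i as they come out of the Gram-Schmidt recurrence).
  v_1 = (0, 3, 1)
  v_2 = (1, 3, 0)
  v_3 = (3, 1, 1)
Orthogonal basis:
  u_1 = (0, 3, 1)
  u_2 = (1, 3/10, -9/10)
  u_3 = (33/19, -11/19, 33/19)

Apply the Gram-Schmidt recurrence
  u_1 = v_1
  u_i = v_i − Σ_{j<i} ((v_i · u_j) / (u_j · u_j)) · u_j.

Step by step this gives:
  u_1 = (0, 3, 1)
  u_2 = (1, 3/10, -9/10)
  u_3 = (33/19, -11/19, 33/19)

Orthogonality check:
  u_2 · u_1 = 0 (should be 0)
  u_3 · u_1 = 0 (should be 0)
  u_3 · u_2 = 0 (should be 0)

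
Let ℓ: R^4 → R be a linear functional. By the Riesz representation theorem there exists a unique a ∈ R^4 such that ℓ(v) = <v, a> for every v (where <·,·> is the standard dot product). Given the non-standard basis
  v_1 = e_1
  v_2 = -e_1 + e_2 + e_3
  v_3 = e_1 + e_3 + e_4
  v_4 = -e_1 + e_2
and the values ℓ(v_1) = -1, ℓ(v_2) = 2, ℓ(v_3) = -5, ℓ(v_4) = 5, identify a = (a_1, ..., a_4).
a = (-1, 4, -3, -1)

Write a = (a_1, ..., a_4) in the standard basis. For each basis vector v_i, ℓ(v_i) = <v_i, a> is a linear equation in the a_j's. Collect the n equations into a matrix system V a = ℓ, where row i of V is v_i (expressed in the standard basis). Since V is invertible (lower-triangular with 1s on the diagonal, up to permutation), solve by back-substitution:
  V =
[[1, 0, 0, 0],
 [-1, 1, 1, 0],
 [1, 0, 1, 1],
 [-1, 1, 0, 0]]
  V a = (-1, 2, -5, 5)
Solving gives a = (-1, 4, -3, -1).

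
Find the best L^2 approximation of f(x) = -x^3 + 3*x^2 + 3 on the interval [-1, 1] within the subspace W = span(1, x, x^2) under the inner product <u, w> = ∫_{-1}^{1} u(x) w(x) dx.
g(x) = 3*x^2 - 3*x/5 + 3

The best approximation g ∈ W is the orthogonal projection of f onto W. Writing g = a_0 + a_1 x + a_2 x^2, the coefficients solve the normal equations G · a = b where
  G_{ij} = <φ_i, φ_j> and b_i = <f, φ_i>, with φ_0 = 1, φ_1 = x, φ_2 = x^2.
G =
  [2, 0, 2/3]
  [0, 2/3, 0]
  [2/3, 0, 2/5],
b = (8, -2/5, 16/5).
Solving gives a_0 = 3, a_1 = -3/5, a_2 = 3, so
  g(x) = 3*x^2 - 3*x/5 + 3.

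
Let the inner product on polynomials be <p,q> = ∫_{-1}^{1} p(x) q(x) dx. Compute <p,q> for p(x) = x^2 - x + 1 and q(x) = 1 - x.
<p,q> = 10/3

Expand the product: p(x)·q(x) = -x^3 + 2*x^2 - 2*x + 1.
∫_{-1}^{1} of each monomial x^k gives [2/(k+1) if k even, 0 if k odd]. Integrating term-by-term (or equivalently evaluating the antiderivative F(x) = -x^4/4 + 2*x^3/3 - x^2 + x at the endpoints):
  F(1) − F(−1) = 5/12 − (-35/12) = 10/3.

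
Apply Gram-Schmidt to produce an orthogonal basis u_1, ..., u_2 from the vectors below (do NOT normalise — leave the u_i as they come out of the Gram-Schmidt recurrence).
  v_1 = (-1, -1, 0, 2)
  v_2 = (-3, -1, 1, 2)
Orthogonal basis:
  u_1 = (-1, -1, 0, 2)
  u_2 = (-5/3, 1/3, 1, -2/3)

Apply the Gram-Schmidt recurrence
  u_1 = v_1
  u_i = v_i − Σ_{j<i} ((v_i · u_j) / (u_j · u_j)) · u_j.

Step by step this gives:
  u_1 = (-1, -1, 0, 2)
  u_2 = (-5/3, 1/3, 1, -2/3)

Orthogonality check:
  u_2 · u_1 = 0 (should be 0)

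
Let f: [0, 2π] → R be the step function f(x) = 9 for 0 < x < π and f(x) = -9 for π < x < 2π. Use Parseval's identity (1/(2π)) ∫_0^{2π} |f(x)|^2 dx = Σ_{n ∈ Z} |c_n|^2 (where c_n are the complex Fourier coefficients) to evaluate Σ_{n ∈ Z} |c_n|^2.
Σ |c_n|^2 = 81

Parseval equates the L^2 energy of f (normalised by 1/(2π)) with the ℓ^2 sum of its Fourier coefficients: (1/(2π)) ∫_0^{2π} |f|^2 = Σ |c_n|^2.
Compute the left side: (1/(2π)) [∫_0^π 9^2 dx + ∫_π^{2π} (-9)^2 dx] = (1/(2π)) · (81π + 81π) = (81 + 81)/2 = 81.
So Σ_{n ∈ Z} |c_n|^2 = 81.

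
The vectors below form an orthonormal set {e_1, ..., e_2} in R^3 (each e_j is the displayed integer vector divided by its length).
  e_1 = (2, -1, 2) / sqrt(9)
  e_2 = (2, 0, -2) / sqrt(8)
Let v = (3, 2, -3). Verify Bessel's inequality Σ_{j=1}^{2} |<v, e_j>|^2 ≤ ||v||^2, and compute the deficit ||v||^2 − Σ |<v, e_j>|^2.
Σ |<v, e_j>|^2 = 166/9; ||v||^2 = 22; deficit = 32/9

Write each e_j = u_j / sqrt(<u_j, u_j>) where u_j is the displayed integer vector. Then <v, e_j> = <v, u_j> / sqrt(<u_j, u_j>), so |<v, e_j>|^2 = <v, u_j>^2 / <u_j, u_j>.
Coefficients: <v, e_1> = -2/sqrt(9), <v, e_2> = 12/sqrt(8).
Square and sum: Σ |<v, e_j>|^2 = 166/9.
Compute ||v||^2 = v·v = 22.
Deficit = 22 − 166/9 = 32/9 ≥ 0, confirming Bessel's inequality. (The deficit equals ||v − Σ <v,e_j> e_j||^2, the squared distance from v to span{e_j}.)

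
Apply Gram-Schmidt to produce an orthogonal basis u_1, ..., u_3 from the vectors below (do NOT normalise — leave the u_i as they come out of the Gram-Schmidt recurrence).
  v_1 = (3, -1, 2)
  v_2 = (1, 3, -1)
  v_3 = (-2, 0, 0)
Orthogonal basis:
  u_1 = (3, -1, 2)
  u_2 = (10/7, 20/7, -5/7)
  u_3 = (-1/3, 1/3, 2/3)

Apply the Gram-Schmidt recurrence
  u_1 = v_1
  u_i = v_i − Σ_{j<i} ((v_i · u_j) / (u_j · u_j)) · u_j.

Step by step this gives:
  u_1 = (3, -1, 2)
  u_2 = (10/7, 20/7, -5/7)
  u_3 = (-1/3, 1/3, 2/3)

Orthogonality check:
  u_2 · u_1 = 0 (should be 0)
  u_3 · u_1 = 0 (should be 0)
  u_3 · u_2 = 0 (should be 0)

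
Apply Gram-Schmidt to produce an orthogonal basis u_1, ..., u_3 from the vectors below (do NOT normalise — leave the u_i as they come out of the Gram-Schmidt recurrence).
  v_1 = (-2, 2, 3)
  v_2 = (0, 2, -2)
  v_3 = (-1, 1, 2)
Orthogonal basis:
  u_1 = (-2, 2, 3)
  u_2 = (-4/17, 38/17, -28/17)
  u_3 = (5/33, 2/33, 2/33)

Apply the Gram-Schmidt recurrence
  u_1 = v_1
  u_i = v_i − Σ_{j<i} ((v_i · u_j) / (u_j · u_j)) · u_j.

Step by step this gives:
  u_1 = (-2, 2, 3)
  u_2 = (-4/17, 38/17, -28/17)
  u_3 = (5/33, 2/33, 2/33)

Orthogonality check:
  u_2 · u_1 = 0 (should be 0)
  u_3 · u_1 = 0 (should be 0)
  u_3 · u_2 = 0 (should be 0)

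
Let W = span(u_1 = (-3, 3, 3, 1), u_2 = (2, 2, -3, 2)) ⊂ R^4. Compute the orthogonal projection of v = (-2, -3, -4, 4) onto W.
proj_W(v) = (127/77, -1/7, -156/77, 5/11)

Set up U = [u_1 | ... | u_2] ∈ R^(4×2). The projector onto W = col(U) is P = U (U^T U)^(-1) U^T.
Compute U^T U =
  [28, -7]
  [-7, 21],
and U^T v = (-11, 10).
Solve U^T U · c = U^T v for the coefficients: c = (-23/77, 29/77). The projection is proj_W(v) = U c.
Check: (v - proj_W(v)) · u_1 = 0  (should be 0).
Check: (v - proj_W(v)) · u_2 = 0  (should be 0).
Result: proj_W(v) = (127/77, -1/7, -156/77, 5/11).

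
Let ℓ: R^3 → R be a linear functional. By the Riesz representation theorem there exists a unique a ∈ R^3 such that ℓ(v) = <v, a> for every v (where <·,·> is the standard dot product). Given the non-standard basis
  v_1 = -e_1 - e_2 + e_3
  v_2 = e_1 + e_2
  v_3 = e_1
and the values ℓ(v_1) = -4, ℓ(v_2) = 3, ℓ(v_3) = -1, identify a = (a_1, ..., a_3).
a = (-1, 4, -1)

Write a = (a_1, ..., a_3) in the standard basis. For each basis vector v_i, ℓ(v_i) = <v_i, a> is a linear equation in the a_j's. Collect the n equations into a matrix system V a = ℓ, where row i of V is v_i (expressed in the standard basis). Since V is invertible (lower-triangular with 1s on the diagonal, up to permutation), solve by back-substitution:
  V =
[[-1, -1, 1],
 [1, 1, 0],
 [1, 0, 0]]
  V a = (-4, 3, -1)
Solving gives a = (-1, 4, -1).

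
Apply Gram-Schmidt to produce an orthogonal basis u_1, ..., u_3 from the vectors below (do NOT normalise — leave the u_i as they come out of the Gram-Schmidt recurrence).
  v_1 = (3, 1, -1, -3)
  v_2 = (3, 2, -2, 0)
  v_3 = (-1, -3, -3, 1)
Orthogonal basis:
  u_1 = (3, 1, -1, -3)
  u_2 = (21/20, 27/20, -27/20, 39/20)
  u_3 = (-4/19, -54/19, -60/19, -2/19)

Apply the Gram-Schmidt recurrence
  u_1 = v_1
  u_i = v_i − Σ_{j<i} ((v_i · u_j) / (u_j · u_j)) · u_j.

Step by step this gives:
  u_1 = (3, 1, -1, -3)
  u_2 = (21/20, 27/20, -27/20, 39/20)
  u_3 = (-4/19, -54/19, -60/19, -2/19)

Orthogonality check:
  u_2 · u_1 = 0 (should be 0)
  u_3 · u_1 = 0 (should be 0)
  u_3 · u_2 = 0 (should be 0)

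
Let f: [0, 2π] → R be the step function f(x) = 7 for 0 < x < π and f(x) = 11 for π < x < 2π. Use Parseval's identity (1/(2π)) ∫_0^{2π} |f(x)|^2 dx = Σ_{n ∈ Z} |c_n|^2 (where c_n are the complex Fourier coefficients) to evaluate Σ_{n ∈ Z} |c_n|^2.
Σ |c_n|^2 = 85

Parseval equates the L^2 energy of f (normalised by 1/(2π)) with the ℓ^2 sum of its Fourier coefficients: (1/(2π)) ∫_0^{2π} |f|^2 = Σ |c_n|^2.
Compute the left side: (1/(2π)) [∫_0^π 7^2 dx + ∫_π^{2π} 11^2 dx] = (1/(2π)) · (49π + 121π) = (49 + 121)/2 = 85.
So Σ_{n ∈ Z} |c_n|^2 = 85.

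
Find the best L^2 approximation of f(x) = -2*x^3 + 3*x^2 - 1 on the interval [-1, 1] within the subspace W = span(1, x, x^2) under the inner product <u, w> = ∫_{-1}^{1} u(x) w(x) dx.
g(x) = 3*x^2 - 6*x/5 - 1

The best approximation g ∈ W is the orthogonal projection of f onto W. Writing g = a_0 + a_1 x + a_2 x^2, the coefficients solve the normal equations G · a = b where
  G_{ij} = <φ_i, φ_j> and b_i = <f, φ_i>, with φ_0 = 1, φ_1 = x, φ_2 = x^2.
G =
  [2, 0, 2/3]
  [0, 2/3, 0]
  [2/3, 0, 2/5],
b = (0, -4/5, 8/15).
Solving gives a_0 = -1, a_1 = -6/5, a_2 = 3, so
  g(x) = 3*x^2 - 6*x/5 - 1.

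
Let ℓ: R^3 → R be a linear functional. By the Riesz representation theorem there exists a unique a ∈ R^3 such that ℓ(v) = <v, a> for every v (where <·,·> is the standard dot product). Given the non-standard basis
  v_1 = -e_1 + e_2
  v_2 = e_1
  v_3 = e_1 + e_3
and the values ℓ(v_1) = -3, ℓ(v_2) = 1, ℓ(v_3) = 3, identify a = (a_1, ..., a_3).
a = (1, -2, 2)

Write a = (a_1, ..., a_3) in the standard basis. For each basis vector v_i, ℓ(v_i) = <v_i, a> is a linear equation in the a_j's. Collect the n equations into a matrix system V a = ℓ, where row i of V is v_i (expressed in the standard basis). Since V is invertible (lower-triangular with 1s on the diagonal, up to permutation), solve by back-substitution:
  V =
[[-1, 1, 0],
 [1, 0, 0],
 [1, 0, 1]]
  V a = (-3, 1, 3)
Solving gives a = (1, -2, 2).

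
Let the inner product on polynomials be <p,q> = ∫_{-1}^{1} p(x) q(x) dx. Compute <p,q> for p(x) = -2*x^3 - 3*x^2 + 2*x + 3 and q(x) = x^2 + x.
<p,q> = 4/3

Expand the product: p(x)·q(x) = -2*x^5 - 5*x^4 - x^3 + 5*x^2 + 3*x.
∫_{-1}^{1} of each monomial x^k gives [2/(k+1) if k even, 0 if k odd]. Integrating term-by-term (or equivalently evaluating the antiderivative F(x) = -x^6/3 - x^5 - x^4/4 + 5*x^3/3 + 3*x^2/2 at the endpoints):
  F(1) − F(−1) = 19/12 − (1/4) = 4/3.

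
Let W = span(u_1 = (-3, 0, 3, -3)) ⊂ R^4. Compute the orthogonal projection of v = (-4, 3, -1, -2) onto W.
proj_W(v) = (-5/3, 0, 5/3, -5/3)

Set up U = [u_1 | ... | u_1] ∈ R^(4×1). The projector onto W = col(U) is P = U (U^T U)^(-1) U^T.
Compute U^T U =
  [27],
and U^T v = (15).
Solve U^T U · c = U^T v for the coefficients: c = (5/9). The projection is proj_W(v) = U c.
Check: (v - proj_W(v)) · u_1 = 0  (should be 0).
Result: proj_W(v) = (-5/3, 0, 5/3, -5/3).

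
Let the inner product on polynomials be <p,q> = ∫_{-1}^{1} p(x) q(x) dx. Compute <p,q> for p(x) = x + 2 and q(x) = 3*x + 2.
<p,q> = 10

Expand the product: p(x)·q(x) = 3*x^2 + 8*x + 4.
∫_{-1}^{1} of each monomial x^k gives [2/(k+1) if k even, 0 if k odd]. Integrating term-by-term (or equivalently evaluating the antiderivative F(x) = x^3 + 4*x^2 + 4*x at the endpoints):
  F(1) − F(−1) = 9 − (-1) = 10.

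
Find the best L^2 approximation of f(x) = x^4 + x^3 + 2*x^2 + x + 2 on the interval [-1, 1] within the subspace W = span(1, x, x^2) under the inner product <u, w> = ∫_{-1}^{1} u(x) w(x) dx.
g(x) = 20*x^2/7 + 8*x/5 + 67/35

The best approximation g ∈ W is the orthogonal projection of f onto W. Writing g = a_0 + a_1 x + a_2 x^2, the coefficients solve the normal equations G · a = b where
  G_{ij} = <φ_i, φ_j> and b_i = <f, φ_i>, with φ_0 = 1, φ_1 = x, φ_2 = x^2.
G =
  [2, 0, 2/3]
  [0, 2/3, 0]
  [2/3, 0, 2/5],
b = (86/15, 16/15, 254/105).
Solving gives a_0 = 67/35, a_1 = 8/5, a_2 = 20/7, so
  g(x) = 20*x^2/7 + 8*x/5 + 67/35.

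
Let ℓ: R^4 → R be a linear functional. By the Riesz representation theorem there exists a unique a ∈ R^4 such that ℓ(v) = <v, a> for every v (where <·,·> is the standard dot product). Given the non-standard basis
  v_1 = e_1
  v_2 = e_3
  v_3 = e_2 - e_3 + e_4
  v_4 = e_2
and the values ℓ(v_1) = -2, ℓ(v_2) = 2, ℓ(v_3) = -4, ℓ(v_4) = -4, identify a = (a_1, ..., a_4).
a = (-2, -4, 2, 2)

Write a = (a_1, ..., a_4) in the standard basis. For each basis vector v_i, ℓ(v_i) = <v_i, a> is a linear equation in the a_j's. Collect the n equations into a matrix system V a = ℓ, where row i of V is v_i (expressed in the standard basis). Since V is invertible (lower-triangular with 1s on the diagonal, up to permutation), solve by back-substitution:
  V =
[[1, 0, 0, 0],
 [0, 0, 1, 0],
 [0, 1, -1, 1],
 [0, 1, 0, 0]]
  V a = (-2, 2, -4, -4)
Solving gives a = (-2, -4, 2, 2).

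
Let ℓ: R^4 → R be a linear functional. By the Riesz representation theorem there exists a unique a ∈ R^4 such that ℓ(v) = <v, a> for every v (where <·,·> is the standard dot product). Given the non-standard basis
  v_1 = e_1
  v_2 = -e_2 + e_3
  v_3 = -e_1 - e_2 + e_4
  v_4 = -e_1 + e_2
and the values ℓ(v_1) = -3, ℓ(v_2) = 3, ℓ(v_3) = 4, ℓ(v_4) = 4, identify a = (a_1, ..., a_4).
a = (-3, 1, 4, 2)

Write a = (a_1, ..., a_4) in the standard basis. For each basis vector v_i, ℓ(v_i) = <v_i, a> is a linear equation in the a_j's. Collect the n equations into a matrix system V a = ℓ, where row i of V is v_i (expressed in the standard basis). Since V is invertible (lower-triangular with 1s on the diagonal, up to permutation), solve by back-substitution:
  V =
[[1, 0, 0, 0],
 [0, -1, 1, 0],
 [-1, -1, 0, 1],
 [-1, 1, 0, 0]]
  V a = (-3, 3, 4, 4)
Solving gives a = (-3, 1, 4, 2).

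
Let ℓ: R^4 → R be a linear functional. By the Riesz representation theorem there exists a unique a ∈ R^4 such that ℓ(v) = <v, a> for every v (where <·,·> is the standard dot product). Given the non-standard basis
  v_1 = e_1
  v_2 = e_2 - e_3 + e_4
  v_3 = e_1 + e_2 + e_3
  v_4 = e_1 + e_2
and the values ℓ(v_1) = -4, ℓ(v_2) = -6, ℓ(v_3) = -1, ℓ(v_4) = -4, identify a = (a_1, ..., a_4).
a = (-4, 0, 3, -3)

Write a = (a_1, ..., a_4) in the standard basis. For each basis vector v_i, ℓ(v_i) = <v_i, a> is a linear equation in the a_j's. Collect the n equations into a matrix system V a = ℓ, where row i of V is v_i (expressed in the standard basis). Since V is invertible (lower-triangular with 1s on the diagonal, up to permutation), solve by back-substitution:
  V =
[[1, 0, 0, 0],
 [0, 1, -1, 1],
 [1, 1, 1, 0],
 [1, 1, 0, 0]]
  V a = (-4, -6, -1, -4)
Solving gives a = (-4, 0, 3, -3).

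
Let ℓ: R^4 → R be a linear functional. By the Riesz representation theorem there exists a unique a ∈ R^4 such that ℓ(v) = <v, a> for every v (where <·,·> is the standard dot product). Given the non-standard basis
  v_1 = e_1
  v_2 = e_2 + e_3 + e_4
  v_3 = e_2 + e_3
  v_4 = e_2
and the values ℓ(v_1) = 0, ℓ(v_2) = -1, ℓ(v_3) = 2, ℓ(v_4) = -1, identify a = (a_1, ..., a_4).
a = (0, -1, 3, -3)

Write a = (a_1, ..., a_4) in the standard basis. For each basis vector v_i, ℓ(v_i) = <v_i, a> is a linear equation in the a_j's. Collect the n equations into a matrix system V a = ℓ, where row i of V is v_i (expressed in the standard basis). Since V is invertible (lower-triangular with 1s on the diagonal, up to permutation), solve by back-substitution:
  V =
[[1, 0, 0, 0],
 [0, 1, 1, 1],
 [0, 1, 1, 0],
 [0, 1, 0, 0]]
  V a = (0, -1, 2, -1)
Solving gives a = (0, -1, 3, -3).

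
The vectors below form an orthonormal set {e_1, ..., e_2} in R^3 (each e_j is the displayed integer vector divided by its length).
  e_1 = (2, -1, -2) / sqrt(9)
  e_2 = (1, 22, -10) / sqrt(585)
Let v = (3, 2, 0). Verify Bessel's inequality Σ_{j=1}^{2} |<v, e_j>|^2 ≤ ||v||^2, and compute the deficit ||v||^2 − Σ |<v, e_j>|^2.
Σ |<v, e_j>|^2 = 361/65; ||v||^2 = 13; deficit = 484/65

Write each e_j = u_j / sqrt(<u_j, u_j>) where u_j is the displayed integer vector. Then <v, e_j> = <v, u_j> / sqrt(<u_j, u_j>), so |<v, e_j>|^2 = <v, u_j>^2 / <u_j, u_j>.
Coefficients: <v, e_1> = 4/sqrt(9), <v, e_2> = 47/sqrt(585).
Square and sum: Σ |<v, e_j>|^2 = 361/65.
Compute ||v||^2 = v·v = 13.
Deficit = 13 − 361/65 = 484/65 ≥ 0, confirming Bessel's inequality. (The deficit equals ||v − Σ <v,e_j> e_j||^2, the squared distance from v to span{e_j}.)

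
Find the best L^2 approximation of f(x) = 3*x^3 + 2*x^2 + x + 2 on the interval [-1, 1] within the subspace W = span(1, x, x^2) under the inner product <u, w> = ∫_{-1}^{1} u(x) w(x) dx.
g(x) = 2*x^2 + 14*x/5 + 2

The best approximation g ∈ W is the orthogonal projection of f onto W. Writing g = a_0 + a_1 x + a_2 x^2, the coefficients solve the normal equations G · a = b where
  G_{ij} = <φ_i, φ_j> and b_i = <f, φ_i>, with φ_0 = 1, φ_1 = x, φ_2 = x^2.
G =
  [2, 0, 2/3]
  [0, 2/3, 0]
  [2/3, 0, 2/5],
b = (16/3, 28/15, 32/15).
Solving gives a_0 = 2, a_1 = 14/5, a_2 = 2, so
  g(x) = 2*x^2 + 14*x/5 + 2.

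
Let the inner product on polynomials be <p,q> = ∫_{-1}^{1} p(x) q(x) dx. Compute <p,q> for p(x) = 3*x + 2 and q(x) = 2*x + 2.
<p,q> = 12

Expand the product: p(x)·q(x) = 6*x^2 + 10*x + 4.
∫_{-1}^{1} of each monomial x^k gives [2/(k+1) if k even, 0 if k odd]. Integrating term-by-term (or equivalently evaluating the antiderivative F(x) = 2*x^3 + 5*x^2 + 4*x at the endpoints):
  F(1) − F(−1) = 11 − (-1) = 12.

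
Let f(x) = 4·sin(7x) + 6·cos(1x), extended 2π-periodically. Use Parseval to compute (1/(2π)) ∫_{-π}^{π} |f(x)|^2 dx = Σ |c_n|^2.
Σ |c_n|^2 = 26

Expand |f|^2 and use orthogonality of {sin(nx), cos(mx)} on [-π, π]:
  ∫_{-π}^{π} sin(nx)^2 dx = π, ∫ cos(mx)^2 dx = π, and cross terms integrate to 0.
So ∫_{-π}^{π} f(x)^2 dx = 4^2 · π + 6^2 · π = (16 + 36)π.
Divide by 2π: (16 + 36)/2 = 26.
By Parseval, this equals Σ |c_n|^2.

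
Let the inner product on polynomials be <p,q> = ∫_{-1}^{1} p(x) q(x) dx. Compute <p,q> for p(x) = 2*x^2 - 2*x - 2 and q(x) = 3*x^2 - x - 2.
<p,q> = 76/15

Expand the product: p(x)·q(x) = 6*x^4 - 8*x^3 - 8*x^2 + 6*x + 4.
∫_{-1}^{1} of each monomial x^k gives [2/(k+1) if k even, 0 if k odd]. Integrating term-by-term (or equivalently evaluating the antiderivative F(x) = 6*x^5/5 - 2*x^4 - 8*x^3/3 + 3*x^2 + 4*x at the endpoints):
  F(1) − F(−1) = 53/15 − (-23/15) = 76/15.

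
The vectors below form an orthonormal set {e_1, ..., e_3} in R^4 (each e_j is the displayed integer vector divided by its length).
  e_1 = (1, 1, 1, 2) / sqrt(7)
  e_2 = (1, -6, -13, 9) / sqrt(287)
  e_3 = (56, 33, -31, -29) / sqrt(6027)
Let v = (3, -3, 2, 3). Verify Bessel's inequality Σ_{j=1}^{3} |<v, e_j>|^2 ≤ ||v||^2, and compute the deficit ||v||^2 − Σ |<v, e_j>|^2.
Σ |<v, e_j>|^2 = 1748/147; ||v||^2 = 31; deficit = 2809/147

Write each e_j = u_j / sqrt(<u_j, u_j>) where u_j is the displayed integer vector. Then <v, e_j> = <v, u_j> / sqrt(<u_j, u_j>), so |<v, e_j>|^2 = <v, u_j>^2 / <u_j, u_j>.
Coefficients: <v, e_1> = 8/sqrt(7), <v, e_2> = 22/sqrt(287), <v, e_3> = -80/sqrt(6027).
Square and sum: Σ |<v, e_j>|^2 = 1748/147.
Compute ||v||^2 = v·v = 31.
Deficit = 31 − 1748/147 = 2809/147 ≥ 0, confirming Bessel's inequality. (The deficit equals ||v − Σ <v,e_j> e_j||^2, the squared distance from v to span{e_j}.)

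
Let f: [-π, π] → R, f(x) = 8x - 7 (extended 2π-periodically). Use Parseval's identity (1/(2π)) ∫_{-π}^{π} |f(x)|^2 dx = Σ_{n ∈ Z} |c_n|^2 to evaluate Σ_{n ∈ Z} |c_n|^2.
Σ |c_n|^2 = 64π^2/3 + 49

Expand and integrate term by term over [-π, π]:
  ∫ (8x)^2 dx = 64·(2π^3/3); ∫ 2·8·(-7)·x dx = 0 (odd integrand); ∫ (-7)^2 dx = 49·2π.
So (1/(2π)) ∫_{-π}^{π} (8x - 7)^2 dx = 64π^2/3 + 49 = 64π^2/3 + 49.
Parseval ⇒ Σ |c_n|^2 = 64π^2/3 + 49.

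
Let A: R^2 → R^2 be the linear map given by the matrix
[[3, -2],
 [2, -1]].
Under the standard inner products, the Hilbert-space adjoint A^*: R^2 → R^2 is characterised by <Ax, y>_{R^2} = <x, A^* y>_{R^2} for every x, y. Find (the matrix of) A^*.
A^* = A^T =
[[3, 2],
 [-2, -1]]

For real matrices with standard dot products, the defining identity <Ax, y> = <x, A^* y> gives (Ax)^T y = x^T (A^*) y, i.e. x^T A^T y = x^T (A^*) y. Since this holds for all x, y, we must have A^* = A^T. Therefore
A^* =
[[3, 2],
 [-2, -1]].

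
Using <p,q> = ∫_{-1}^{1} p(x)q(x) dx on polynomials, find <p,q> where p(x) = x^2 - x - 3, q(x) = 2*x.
<p,q> = -4/3

Expand the product: p(x)·q(x) = 2*x^3 - 2*x^2 - 6*x.
∫_{-1}^{1} of each monomial x^k gives [2/(k+1) if k even, 0 if k odd]. Integrating term-by-term (or equivalently evaluating the antiderivative F(x) = x^4/2 - 2*x^3/3 - 3*x^2 at the endpoints):
  F(1) − F(−1) = -19/6 − (-11/6) = -4/3.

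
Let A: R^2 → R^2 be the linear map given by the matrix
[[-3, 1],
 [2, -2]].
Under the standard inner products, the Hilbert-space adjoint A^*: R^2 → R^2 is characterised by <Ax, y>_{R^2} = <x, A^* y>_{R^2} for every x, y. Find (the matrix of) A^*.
A^* = A^T =
[[-3, 2],
 [1, -2]]

For real matrices with standard dot products, the defining identity <Ax, y> = <x, A^* y> gives (Ax)^T y = x^T (A^*) y, i.e. x^T A^T y = x^T (A^*) y. Since this holds for all x, y, we must have A^* = A^T. Therefore
A^* =
[[-3, 2],
 [1, -2]].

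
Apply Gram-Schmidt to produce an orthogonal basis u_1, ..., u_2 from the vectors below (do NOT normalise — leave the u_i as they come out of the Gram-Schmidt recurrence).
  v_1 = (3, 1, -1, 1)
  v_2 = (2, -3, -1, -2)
Orthogonal basis:
  u_1 = (3, 1, -1, 1)
  u_2 = (3/2, -19/6, -5/6, -13/6)

Apply the Gram-Schmidt recurrence
  u_1 = v_1
  u_i = v_i − Σ_{j<i} ((v_i · u_j) / (u_j · u_j)) · u_j.

Step by step this gives:
  u_1 = (3, 1, -1, 1)
  u_2 = (3/2, -19/6, -5/6, -13/6)

Orthogonality check:
  u_2 · u_1 = 0 (should be 0)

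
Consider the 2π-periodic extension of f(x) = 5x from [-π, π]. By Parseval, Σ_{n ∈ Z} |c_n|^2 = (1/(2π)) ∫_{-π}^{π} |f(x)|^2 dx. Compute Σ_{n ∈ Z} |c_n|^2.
Σ |c_n|^2 = 25π^2/3

Expand and integrate term by term over [-π, π]:
  ∫ (5x)^2 dx = 25·(2π^3/3); ∫ 2·5·(0)·x dx = 0 (odd integrand); ∫ 0^2 dx = 0·2π.
So (1/(2π)) ∫_{-π}^{π} (5x)^2 dx = 25π^2/3 + 0 = 25π^2/3.
Parseval ⇒ Σ |c_n|^2 = 25π^2/3.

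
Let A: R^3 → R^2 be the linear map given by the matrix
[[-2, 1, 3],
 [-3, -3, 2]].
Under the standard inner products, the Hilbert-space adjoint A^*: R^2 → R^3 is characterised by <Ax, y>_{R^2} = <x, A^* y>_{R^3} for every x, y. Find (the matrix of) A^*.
A^* = A^T =
[[-2, -3],
 [1, -3],
 [3, 2]]

For real matrices with standard dot products, the defining identity <Ax, y> = <x, A^* y> gives (Ax)^T y = x^T (A^*) y, i.e. x^T A^T y = x^T (A^*) y. Since this holds for all x, y, we must have A^* = A^T. Therefore
A^* =
[[-2, -3],
 [1, -3],
 [3, 2]].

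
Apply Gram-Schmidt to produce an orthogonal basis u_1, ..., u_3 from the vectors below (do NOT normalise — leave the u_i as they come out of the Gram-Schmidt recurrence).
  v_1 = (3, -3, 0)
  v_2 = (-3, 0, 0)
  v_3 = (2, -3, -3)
Orthogonal basis:
  u_1 = (3, -3, 0)
  u_2 = (-3/2, -3/2, 0)
  u_3 = (0, 0, -3)

Apply the Gram-Schmidt recurrence
  u_1 = v_1
  u_i = v_i − Σ_{j<i} ((v_i · u_j) / (u_j · u_j)) · u_j.

Step by step this gives:
  u_1 = (3, -3, 0)
  u_2 = (-3/2, -3/2, 0)
  u_3 = (0, 0, -3)

Orthogonality check:
  u_2 · u_1 = 0 (should be 0)
  u_3 · u_1 = 0 (should be 0)
  u_3 · u_2 = 0 (should be 0)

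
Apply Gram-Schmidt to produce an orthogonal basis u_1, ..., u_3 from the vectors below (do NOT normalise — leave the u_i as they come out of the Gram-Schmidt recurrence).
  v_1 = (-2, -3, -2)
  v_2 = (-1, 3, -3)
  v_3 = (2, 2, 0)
Orthogonal basis:
  u_1 = (-2, -3, -2)
  u_2 = (-19/17, 48/17, -53/17)
  u_3 = (165/161, -44/161, -99/161)

Apply the Gram-Schmidt recurrence
  u_1 = v_1
  u_i = v_i − Σ_{j<i} ((v_i · u_j) / (u_j · u_j)) · u_j.

Step by step this gives:
  u_1 = (-2, -3, -2)
  u_2 = (-19/17, 48/17, -53/17)
  u_3 = (165/161, -44/161, -99/161)

Orthogonality check:
  u_2 · u_1 = 0 (should be 0)
  u_3 · u_1 = 0 (should be 0)
  u_3 · u_2 = 0 (should be 0)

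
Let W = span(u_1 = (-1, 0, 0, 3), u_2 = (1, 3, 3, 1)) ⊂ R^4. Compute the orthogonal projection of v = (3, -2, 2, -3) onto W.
proj_W(v) = (66/49, 18/49, 18/49, -174/49)

Set up U = [u_1 | ... | u_2] ∈ R^(4×2). The projector onto W = col(U) is P = U (U^T U)^(-1) U^T.
Compute U^T U =
  [10, 2]
  [2, 20],
and U^T v = (-12, 0).
Solve U^T U · c = U^T v for the coefficients: c = (-60/49, 6/49). The projection is proj_W(v) = U c.
Check: (v - proj_W(v)) · u_1 = 0  (should be 0).
Check: (v - proj_W(v)) · u_2 = 0  (should be 0).
Result: proj_W(v) = (66/49, 18/49, 18/49, -174/49).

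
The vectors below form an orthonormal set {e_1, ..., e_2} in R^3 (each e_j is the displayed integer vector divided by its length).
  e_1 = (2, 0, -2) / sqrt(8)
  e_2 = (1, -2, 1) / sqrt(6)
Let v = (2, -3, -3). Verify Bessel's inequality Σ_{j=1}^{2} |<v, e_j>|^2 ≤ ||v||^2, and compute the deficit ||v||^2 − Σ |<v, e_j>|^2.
Σ |<v, e_j>|^2 = 50/3; ||v||^2 = 22; deficit = 16/3

Write each e_j = u_j / sqrt(<u_j, u_j>) where u_j is the displayed integer vector. Then <v, e_j> = <v, u_j> / sqrt(<u_j, u_j>), so |<v, e_j>|^2 = <v, u_j>^2 / <u_j, u_j>.
Coefficients: <v, e_1> = 10/sqrt(8), <v, e_2> = 5/sqrt(6).
Square and sum: Σ |<v, e_j>|^2 = 50/3.
Compute ||v||^2 = v·v = 22.
Deficit = 22 − 50/3 = 16/3 ≥ 0, confirming Bessel's inequality. (The deficit equals ||v − Σ <v,e_j> e_j||^2, the squared distance from v to span{e_j}.)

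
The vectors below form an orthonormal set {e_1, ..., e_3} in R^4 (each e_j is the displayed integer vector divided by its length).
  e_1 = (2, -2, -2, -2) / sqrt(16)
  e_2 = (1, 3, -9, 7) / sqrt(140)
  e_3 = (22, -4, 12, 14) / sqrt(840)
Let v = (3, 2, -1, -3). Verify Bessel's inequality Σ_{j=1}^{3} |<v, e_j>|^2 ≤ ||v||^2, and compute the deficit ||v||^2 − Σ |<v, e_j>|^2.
Σ |<v, e_j>|^2 = 19/3; ||v||^2 = 23; deficit = 50/3

Write each e_j = u_j / sqrt(<u_j, u_j>) where u_j is the displayed integer vector. Then <v, e_j> = <v, u_j> / sqrt(<u_j, u_j>), so |<v, e_j>|^2 = <v, u_j>^2 / <u_j, u_j>.
Coefficients: <v, e_1> = 10/sqrt(16), <v, e_2> = -3/sqrt(140), <v, e_3> = 4/sqrt(840).
Square and sum: Σ |<v, e_j>|^2 = 19/3.
Compute ||v||^2 = v·v = 23.
Deficit = 23 − 19/3 = 50/3 ≥ 0, confirming Bessel's inequality. (The deficit equals ||v − Σ <v,e_j> e_j||^2, the squared distance from v to span{e_j}.)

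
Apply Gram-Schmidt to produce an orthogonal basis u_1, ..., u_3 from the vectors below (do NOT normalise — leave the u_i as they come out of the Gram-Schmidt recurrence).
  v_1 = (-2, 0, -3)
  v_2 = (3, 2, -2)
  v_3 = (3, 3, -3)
Orthogonal basis:
  u_1 = (-2, 0, -3)
  u_2 = (3, 2, -2)
  u_3 = (-54/221, 9/17, 36/221)

Apply the Gram-Schmidt recurrence
  u_1 = v_1
  u_i = v_i − Σ_{j<i} ((v_i · u_j) / (u_j · u_j)) · u_j.

Step by step this gives:
  u_1 = (-2, 0, -3)
  u_2 = (3, 2, -2)
  u_3 = (-54/221, 9/17, 36/221)

Orthogonality check:
  u_2 · u_1 = 0 (should be 0)
  u_3 · u_1 = 0 (should be 0)
  u_3 · u_2 = 0 (should be 0)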